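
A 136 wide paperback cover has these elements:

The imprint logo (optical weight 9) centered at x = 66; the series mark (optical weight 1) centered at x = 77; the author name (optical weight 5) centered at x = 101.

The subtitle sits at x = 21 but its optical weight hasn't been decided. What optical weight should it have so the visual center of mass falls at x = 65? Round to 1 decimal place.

Existing Σw = 15 (9 + 1 + 5); existing moment 9·66 + 1·77 + 5·101 = 1176.
Set Σw·x/Σw = 65: (1176 + 21w) = 65·(15 + w).
Solving: w = (65·15 − 1176) / (21 − 65) = -201 / -44 ≈ 4.57.

w ≈ 4.6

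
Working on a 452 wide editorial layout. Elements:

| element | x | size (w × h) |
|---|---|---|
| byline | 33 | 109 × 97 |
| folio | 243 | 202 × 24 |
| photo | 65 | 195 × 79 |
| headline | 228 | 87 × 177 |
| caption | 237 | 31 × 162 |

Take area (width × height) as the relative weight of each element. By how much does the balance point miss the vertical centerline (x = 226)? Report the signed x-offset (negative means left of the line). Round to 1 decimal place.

≈ -84.9

Areas → weights: byline 109·97 = 10573, folio 202·24 = 4848, photo 195·79 = 15405, headline 87·177 = 15399, caption 31·162 = 5022; Σw = 51247.
x: (10573·33 + 4848·243 + 15405·65 + 15399·228 + 5022·237) / 51247 = 7229484 / 51247 ≈ 141.07
Against x = 226, that's 141.07 − 226 = -84.93.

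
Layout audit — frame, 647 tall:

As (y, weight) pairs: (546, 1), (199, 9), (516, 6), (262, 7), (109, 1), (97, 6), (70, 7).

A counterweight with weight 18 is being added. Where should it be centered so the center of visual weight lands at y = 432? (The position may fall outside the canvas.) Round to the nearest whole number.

y ≈ 851

New total weight: (1 + 9 + 6 + 7 + 1 + 6 + 7) + 18 = 55.
Along y: (8448 + 18·y) / 55 = 432 (existing moment 1·546 + 9·199 + 6·516 + 7·262 + 1·109 + 6·97 + 7·70 = 8448) ⇒ y = (23760 − 8448) / 18 ≈ 850.67.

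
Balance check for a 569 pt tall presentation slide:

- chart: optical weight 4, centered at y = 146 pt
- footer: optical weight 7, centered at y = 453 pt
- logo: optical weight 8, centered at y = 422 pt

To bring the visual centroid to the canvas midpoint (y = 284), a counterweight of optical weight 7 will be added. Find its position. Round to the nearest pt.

y ≈ 36

With the counterweight, Σw becomes 4 + 7 + 8 + 7 = 26.
y: target moment 26×284 = 7384; current 4·146 + 7·453 + 8·422 = 7131; the counterweight supplies 253, so y = 253/7 ≈ 36.14.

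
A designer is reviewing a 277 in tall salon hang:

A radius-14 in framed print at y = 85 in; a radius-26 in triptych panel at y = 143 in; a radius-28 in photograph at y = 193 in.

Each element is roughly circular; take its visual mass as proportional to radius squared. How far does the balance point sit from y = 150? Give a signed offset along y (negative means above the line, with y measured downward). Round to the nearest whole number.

≈ 10 in

r² weights: framed print 14² = 196, triptych panel 26² = 676, photograph 28² = 784. Total = 1656.
y-moment: 196·85 + 676·143 + 784·193 = 264640; centroid 264640/1656 ≈ 159.81.
Difference: 159.81 − 150 ≈ 9.81.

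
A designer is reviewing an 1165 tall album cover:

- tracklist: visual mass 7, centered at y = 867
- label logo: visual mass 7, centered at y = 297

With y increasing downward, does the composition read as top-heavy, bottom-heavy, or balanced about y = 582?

balanced

Weights sum to 7 + 7 = 14.
y-moment: 7·867 + 7·297 = 8148; centroid 8148/14 ≈ 582.00.
The centroid 582.00 matches the midline at 582, so the layout is balanced.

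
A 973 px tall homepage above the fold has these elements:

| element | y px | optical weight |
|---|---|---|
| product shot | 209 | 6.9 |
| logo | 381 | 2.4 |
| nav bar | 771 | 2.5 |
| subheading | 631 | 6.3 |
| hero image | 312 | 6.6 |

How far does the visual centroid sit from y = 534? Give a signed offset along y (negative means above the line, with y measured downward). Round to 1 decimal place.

≈ -116.2 px

Total weight = 6.9 + 2.4 + 2.5 + 6.3 + 6.6 = 24.7.
Σw·y = 6.9·209 + 2.4·381 + 2.5·771 + 6.3·631 + 6.6·312 = 10318.5, so ȳ = 10318.5/24.7 ≈ 417.75.
Offset from y = 534: 417.75 − 534 ≈ -116.25.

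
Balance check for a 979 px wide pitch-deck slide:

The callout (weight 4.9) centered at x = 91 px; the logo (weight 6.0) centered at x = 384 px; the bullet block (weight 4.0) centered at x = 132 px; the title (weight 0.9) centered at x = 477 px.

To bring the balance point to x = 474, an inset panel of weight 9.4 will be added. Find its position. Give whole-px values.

New total weight: (4.9 + 6.0 + 4.0 + 0.9) + 9.4 = 25.2.
x: target moment 25.2×474 = 11944.8; current 4.9·91 + 6.0·384 + 4.0·132 + 0.9·477 = 3707.2; the inset panel supplies 8237.6, so x = 8237.6/9.4 ≈ 876.34.

x ≈ 876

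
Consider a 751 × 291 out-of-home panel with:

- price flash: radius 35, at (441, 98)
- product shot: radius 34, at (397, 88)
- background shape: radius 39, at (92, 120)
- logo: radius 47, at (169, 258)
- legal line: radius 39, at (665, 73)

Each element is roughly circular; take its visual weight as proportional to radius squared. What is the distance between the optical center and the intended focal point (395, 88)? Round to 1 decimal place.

≈ 84.1

Weights ∝ r²: price flash 35² = 1225, product shot 34² = 1156, background shape 39² = 1521, logo 47² = 2209, legal line 39² = 1521; Σw = 7632.
x: (1225·441 + 1156·397 + 1521·92 + 2209·169 + 1521·665) / 7632 = 2523875 / 7632 ≈ 330.70
y: (1225·98 + 1156·88 + 1521·120 + 2209·258 + 1521·73) / 7632 = 1085253 / 7632 ≈ 142.20
Offset from (395, 88): Δx ≈ -64.30, Δy ≈ 54.20; distance = √(Δx² + Δy²) ≈ 84.10.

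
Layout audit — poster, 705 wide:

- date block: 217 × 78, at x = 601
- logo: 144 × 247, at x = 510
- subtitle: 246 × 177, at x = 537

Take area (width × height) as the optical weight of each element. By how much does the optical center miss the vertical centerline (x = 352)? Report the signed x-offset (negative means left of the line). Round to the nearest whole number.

Areas: date block 217·78 = 16926, logo 144·247 = 35568, subtitle 246·177 = 43542. Total weight = 96036.
x-moment: 16926·601 + 35568·510 + 43542·537 = 51694260; centroid 51694260/96036 ≈ 538.28.
Difference: 538.28 − 352 ≈ 186.28.

≈ 186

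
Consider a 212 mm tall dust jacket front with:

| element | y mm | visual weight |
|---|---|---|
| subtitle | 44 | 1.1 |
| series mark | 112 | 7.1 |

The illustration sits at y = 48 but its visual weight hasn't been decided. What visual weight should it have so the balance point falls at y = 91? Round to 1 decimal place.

w ≈ 2.3

Fixed elements: Σw = 1.1 + 7.1 = 8.2, Σw·y = 1.1·44 + 7.1·112 = 843.6.
For the centroid to hit 91: (843.6 + w·48) / (8.2 + w) = 91.
Rearranging, w·(48 − 91) = 91·8.2 − 843.6 = -97.4, so w ≈ -97.4/-43 = 2.27.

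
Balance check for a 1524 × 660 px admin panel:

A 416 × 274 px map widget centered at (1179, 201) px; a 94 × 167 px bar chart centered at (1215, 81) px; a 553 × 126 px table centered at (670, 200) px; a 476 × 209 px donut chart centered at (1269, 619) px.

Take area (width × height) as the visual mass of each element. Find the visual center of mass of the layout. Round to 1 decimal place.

(1092.2, 333.6)

Taking area as weight: map widget 416·274 = 113984, bar chart 94·167 = 15698, table 553·126 = 69678, donut chart 476·209 = 99484. Sum 298844.
Σw·x = 113984·1179 + 15698·1215 + 69678·670 + 99484·1269 = 326389662, so x̄ = 326389662/298844 ≈ 1092.17.
Σw·y = 113984·201 + 15698·81 + 69678·200 + 99484·619 = 99698518, so ȳ = 99698518/298844 ≈ 333.61.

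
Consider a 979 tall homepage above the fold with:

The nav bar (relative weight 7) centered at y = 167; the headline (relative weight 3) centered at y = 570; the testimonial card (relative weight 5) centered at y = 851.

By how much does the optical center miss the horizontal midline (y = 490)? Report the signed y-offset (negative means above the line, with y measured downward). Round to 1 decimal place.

Σw = 7 + 3 + 5 = 15.
Σw·y = 7·167 + 3·570 + 5·851 = 7134, so ȳ = 7134/15 ≈ 475.60.
Difference: 475.60 − 490 ≈ -14.40.

≈ -14.4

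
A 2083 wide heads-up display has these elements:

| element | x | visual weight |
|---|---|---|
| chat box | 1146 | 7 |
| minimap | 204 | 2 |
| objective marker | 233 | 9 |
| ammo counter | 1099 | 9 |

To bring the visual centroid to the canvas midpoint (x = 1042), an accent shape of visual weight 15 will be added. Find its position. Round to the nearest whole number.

x ≈ 1556

With the accent shape, Σw becomes 7 + 2 + 9 + 9 + 15 = 42.
x: need Σw·x = 42·1042 = 43764. Existing = 7·1146 + 2·204 + 9·233 + 9·1099 = 20418. Remainder 23346 / 15 ≈ 1556.40.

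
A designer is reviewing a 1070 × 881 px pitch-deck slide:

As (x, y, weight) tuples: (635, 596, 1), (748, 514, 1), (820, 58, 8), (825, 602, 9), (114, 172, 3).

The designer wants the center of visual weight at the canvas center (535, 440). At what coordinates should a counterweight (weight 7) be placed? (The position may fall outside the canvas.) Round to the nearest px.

(-28, 750)

New total weight: (1 + 1 + 8 + 9 + 3) + 7 = 29.
x: target moment 29×535 = 15515; current 1·635 + 1·748 + 8·820 + 9·825 + 3·114 = 15710; the counterweight supplies -195, so x = -195/7 ≈ -27.86.
y: target moment 29×440 = 12760; current 1·596 + 1·514 + 8·58 + 9·602 + 3·172 = 7508; the counterweight supplies 5252, so y = 5252/7 ≈ 750.29.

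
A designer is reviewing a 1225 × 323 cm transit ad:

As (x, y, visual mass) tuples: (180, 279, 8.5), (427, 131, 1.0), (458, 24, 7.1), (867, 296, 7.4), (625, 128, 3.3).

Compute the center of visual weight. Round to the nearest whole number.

(501, 194)

Weights sum to 8.5 + 1.0 + 7.1 + 7.4 + 3.3 = 27.3.
x-moment: 8.5·180 + 1.0·427 + 7.1·458 + 7.4·867 + 3.3·625 = 13687.1; centroid 13687.1/27.3 ≈ 501.36.
y-moment: 8.5·279 + 1.0·131 + 7.1·24 + 7.4·296 + 3.3·128 = 5285.7; centroid 5285.7/27.3 ≈ 193.62.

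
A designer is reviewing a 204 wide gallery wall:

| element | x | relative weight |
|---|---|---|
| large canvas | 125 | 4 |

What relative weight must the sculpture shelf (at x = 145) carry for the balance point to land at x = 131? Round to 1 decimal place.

The single fixed element contributes weight 4, moment 4·125 = 500.
Set Σw·x/Σw = 131: (500 + 145w) = 131·(4 + w).
Rearranging, w·(145 − 131) = 131·4 − 500 = 24, so w ≈ 24/14 = 1.71.

w ≈ 1.7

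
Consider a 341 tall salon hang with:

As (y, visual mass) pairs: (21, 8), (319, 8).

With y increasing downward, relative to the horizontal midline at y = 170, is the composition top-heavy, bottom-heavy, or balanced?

balanced

Total weight = 8 + 8 = 16.
Σw·y = 8·21 + 8·319 = 2720, so ȳ = 2720/16 ≈ 170.00.
170.00 = 170 exactly: balanced.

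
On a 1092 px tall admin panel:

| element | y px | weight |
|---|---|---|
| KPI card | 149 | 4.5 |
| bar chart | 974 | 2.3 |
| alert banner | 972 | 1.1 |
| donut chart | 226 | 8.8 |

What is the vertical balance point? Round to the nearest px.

y ≈ 357

Weights sum to 4.5 + 2.3 + 1.1 + 8.8 = 16.7.
y-moment: 4.5·149 + 2.3·974 + 1.1·972 + 8.8·226 = 5968.7; centroid 5968.7/16.7 ≈ 357.41.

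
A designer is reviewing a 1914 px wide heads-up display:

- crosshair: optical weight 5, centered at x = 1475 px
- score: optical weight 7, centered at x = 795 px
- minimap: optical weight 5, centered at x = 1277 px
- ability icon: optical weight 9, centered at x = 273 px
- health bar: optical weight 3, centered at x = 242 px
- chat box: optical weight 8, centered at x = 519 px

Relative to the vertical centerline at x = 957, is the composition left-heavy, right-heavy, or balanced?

Total weight = 5 + 7 + 5 + 9 + 3 + 8 = 37.
x: (5·1475 + 7·795 + 5·1277 + 9·273 + 3·242 + 8·519) / 37 = 26660 / 37 ≈ 720.54
720.5 vs midline 957 → left-heavy.

left-heavy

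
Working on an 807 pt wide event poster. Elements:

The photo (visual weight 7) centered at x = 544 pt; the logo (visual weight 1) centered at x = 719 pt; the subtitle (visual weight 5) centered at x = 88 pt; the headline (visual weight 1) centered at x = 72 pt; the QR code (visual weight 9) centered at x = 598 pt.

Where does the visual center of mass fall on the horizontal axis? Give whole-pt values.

Total weight = 7 + 1 + 5 + 1 + 9 = 23.
x: (7·544 + 1·719 + 5·88 + 1·72 + 9·598) / 23 = 10421 / 23 ≈ 453.09

x ≈ 453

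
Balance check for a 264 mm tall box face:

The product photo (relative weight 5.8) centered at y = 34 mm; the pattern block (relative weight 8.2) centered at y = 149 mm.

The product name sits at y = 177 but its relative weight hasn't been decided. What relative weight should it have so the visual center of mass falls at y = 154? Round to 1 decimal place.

w ≈ 32.0

Existing Σw = 14.0 (5.8 + 8.2); existing moment 5.8·34 + 8.2·149 = 1419.0.
For the centroid to hit 154: (1419.0 + w·177) / (14.0 + w) = 154.
Rearranging, w·(177 − 154) = 154·14.0 − 1419.0 = 737.0, so w ≈ 737.0/23 = 32.04.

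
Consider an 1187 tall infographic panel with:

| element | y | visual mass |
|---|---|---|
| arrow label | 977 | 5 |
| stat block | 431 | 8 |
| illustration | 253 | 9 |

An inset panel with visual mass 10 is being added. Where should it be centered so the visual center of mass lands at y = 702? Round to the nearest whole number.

With the inset panel, Σw becomes 5 + 8 + 9 + 10 = 32.
y: need Σw·y = 32·702 = 22464. Existing = 5·977 + 8·431 + 9·253 = 10610. Remainder 11854 / 10 ≈ 1185.40.

y ≈ 1185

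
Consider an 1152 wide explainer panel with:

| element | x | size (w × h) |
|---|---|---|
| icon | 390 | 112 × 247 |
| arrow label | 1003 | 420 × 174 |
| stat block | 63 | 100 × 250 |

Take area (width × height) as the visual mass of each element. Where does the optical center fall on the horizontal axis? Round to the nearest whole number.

x ≈ 681

Taking area as weight: icon 112·247 = 27664, arrow label 420·174 = 73080, stat block 100·250 = 25000. Sum 125744.
Σw·x = 27664·390 + 73080·1003 + 25000·63 = 85663200, so x̄ = 85663200/125744 ≈ 681.25.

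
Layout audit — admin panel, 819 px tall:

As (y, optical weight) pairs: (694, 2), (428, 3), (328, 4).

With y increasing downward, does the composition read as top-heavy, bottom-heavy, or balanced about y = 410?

bottom-heavy

Total weight = 2 + 3 + 4 = 9.
y-moment: 2·694 + 3·428 + 4·328 = 3984; centroid 3984/9 ≈ 442.67.
442.7 vs midline 410 → bottom-heavy.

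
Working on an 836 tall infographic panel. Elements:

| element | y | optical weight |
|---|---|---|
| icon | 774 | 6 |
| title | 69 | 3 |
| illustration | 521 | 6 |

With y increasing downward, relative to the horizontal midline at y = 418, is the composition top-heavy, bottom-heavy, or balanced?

bottom-heavy

Weights sum to 6 + 3 + 6 = 15.
Σw·y = 6·774 + 3·69 + 6·521 = 7977, so ȳ = 7977/15 ≈ 531.80.
Since 531.8 is below (larger y than) 418, the composition reads bottom-heavy.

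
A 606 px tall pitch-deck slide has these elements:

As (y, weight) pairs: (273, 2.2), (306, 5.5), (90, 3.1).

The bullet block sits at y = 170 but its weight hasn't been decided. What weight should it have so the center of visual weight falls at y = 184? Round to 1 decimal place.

Existing Σw = 10.8 (2.2 + 5.5 + 3.1); existing moment 2.2·273 + 5.5·306 + 3.1·90 = 2562.6.
Balance at y = 184 requires (2562.6 + w·170) / (10.8 + w) = 184.
So w = (184·10.8 − 2562.6)/(170 − 184) = -575.4/-14 ≈ 41.10.

w ≈ 41.1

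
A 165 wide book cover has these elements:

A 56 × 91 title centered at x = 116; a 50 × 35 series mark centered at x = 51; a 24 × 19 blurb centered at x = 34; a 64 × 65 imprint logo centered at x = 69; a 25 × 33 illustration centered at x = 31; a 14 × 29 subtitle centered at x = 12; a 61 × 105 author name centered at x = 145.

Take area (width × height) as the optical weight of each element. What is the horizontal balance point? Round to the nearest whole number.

Areas → weights: title 56·91 = 5096, series mark 50·35 = 1750, blurb 24·19 = 456, imprint logo 64·65 = 4160, illustration 25·33 = 825, subtitle 14·29 = 406, author name 61·105 = 6405; Σw = 19098.
Σw·x = 1942102; x̄ = 1942102/19098 ≈ 101.69.

x ≈ 102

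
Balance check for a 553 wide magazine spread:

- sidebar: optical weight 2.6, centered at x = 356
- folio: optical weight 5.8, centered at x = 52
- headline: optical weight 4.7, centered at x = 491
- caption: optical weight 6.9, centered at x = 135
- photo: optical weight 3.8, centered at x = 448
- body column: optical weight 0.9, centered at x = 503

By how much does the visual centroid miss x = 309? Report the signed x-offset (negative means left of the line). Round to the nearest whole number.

Total weight = 2.6 + 5.8 + 4.7 + 6.9 + 3.8 + 0.9 = 24.7.
Σw·x = 2.6·356 + 5.8·52 + 4.7·491 + 6.9·135 + 3.8·448 + 0.9·503 = 6621.5, so x̄ = 6621.5/24.7 ≈ 268.08.
Offset from x = 309: 268.08 − 309 ≈ -40.92.

≈ -41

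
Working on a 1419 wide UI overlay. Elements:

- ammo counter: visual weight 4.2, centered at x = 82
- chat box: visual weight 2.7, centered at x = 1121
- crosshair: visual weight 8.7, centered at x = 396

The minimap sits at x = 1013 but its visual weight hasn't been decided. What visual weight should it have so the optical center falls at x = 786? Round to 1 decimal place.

w ≈ 24.0

Fixed elements: Σw = 4.2 + 2.7 + 8.7 = 15.6, Σw·x = 4.2·82 + 2.7·1121 + 8.7·396 = 6816.3.
For the centroid to hit 786: (6816.3 + w·1013) / (15.6 + w) = 786.
So w = (786·15.6 − 6816.3)/(1013 − 786) = 5445.3/227 ≈ 23.99.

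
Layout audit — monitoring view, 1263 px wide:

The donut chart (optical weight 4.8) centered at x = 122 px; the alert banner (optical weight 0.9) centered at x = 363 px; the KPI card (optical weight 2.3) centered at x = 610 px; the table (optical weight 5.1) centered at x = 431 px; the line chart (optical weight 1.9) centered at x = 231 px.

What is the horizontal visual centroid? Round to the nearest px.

x ≈ 330

Σw = 4.8 + 0.9 + 2.3 + 5.1 + 1.9 = 15.0.
Σw·x = 4.8·122 + 0.9·363 + 2.3·610 + 5.1·431 + 1.9·231 = 4952.3, so x̄ = 4952.3/15.0 ≈ 330.15.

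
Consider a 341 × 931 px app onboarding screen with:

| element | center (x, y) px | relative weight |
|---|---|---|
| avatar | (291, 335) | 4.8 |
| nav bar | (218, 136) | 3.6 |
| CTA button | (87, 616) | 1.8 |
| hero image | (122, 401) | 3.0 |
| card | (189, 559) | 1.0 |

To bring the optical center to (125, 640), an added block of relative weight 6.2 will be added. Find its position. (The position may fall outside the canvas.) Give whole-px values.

(-55, 1304)

New total weight: (4.8 + 3.6 + 1.8 + 3.0 + 1.0) + 6.2 = 20.4.
Along x: (2893.2 + 6.2·x) / 20.4 = 125 (existing moment 4.8·291 + 3.6·218 + 1.8·87 + 3.0·122 + 1.0·189 = 2893.2) ⇒ x = (2550.0 − 2893.2) / 6.2 ≈ -55.35.
Along y: (4968.4 + 6.2·y) / 20.4 = 640 (existing moment 4.8·335 + 3.6·136 + 1.8·616 + 3.0·401 + 1.0·559 = 4968.4) ⇒ y = (13056.0 − 4968.4) / 6.2 ≈ 1304.45.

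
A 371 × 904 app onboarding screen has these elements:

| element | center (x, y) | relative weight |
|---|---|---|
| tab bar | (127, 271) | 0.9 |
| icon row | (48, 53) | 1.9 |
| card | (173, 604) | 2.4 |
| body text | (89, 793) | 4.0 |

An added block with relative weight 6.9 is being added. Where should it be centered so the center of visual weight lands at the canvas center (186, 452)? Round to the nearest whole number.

After adding the added block, total weight = 0.9 + 1.9 + 2.4 + 4.0 + 6.9 = 16.1.
Along x: (976.7 + 6.9·x) / 16.1 = 186 (existing moment 0.9·127 + 1.9·48 + 2.4·173 + 4.0·89 = 976.7) ⇒ x = (2994.6 − 976.7) / 6.9 ≈ 292.45.
Along y: (4966.2 + 6.9·y) / 16.1 = 452 (existing moment 0.9·271 + 1.9·53 + 2.4·604 + 4.0·793 = 4966.2) ⇒ y = (7277.2 − 4966.2) / 6.9 ≈ 334.93.

(292, 335)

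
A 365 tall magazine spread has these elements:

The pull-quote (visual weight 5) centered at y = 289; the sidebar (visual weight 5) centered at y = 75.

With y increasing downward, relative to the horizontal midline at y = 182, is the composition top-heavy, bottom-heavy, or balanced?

balanced

Σw = 5 + 5 = 10.
y-moment: 5·289 + 5·75 = 1820; centroid 1820/10 ≈ 182.00.
That equals the midline 182 — balanced.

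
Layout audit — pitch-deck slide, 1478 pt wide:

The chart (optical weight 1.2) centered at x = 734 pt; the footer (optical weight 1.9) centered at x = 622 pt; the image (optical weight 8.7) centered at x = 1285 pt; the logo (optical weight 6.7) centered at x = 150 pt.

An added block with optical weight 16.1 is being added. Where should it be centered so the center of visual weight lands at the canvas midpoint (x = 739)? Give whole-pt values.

After adding the added block, total weight = 1.2 + 1.9 + 8.7 + 6.7 + 16.1 = 34.6.
Along x: (14247.1 + 16.1·x) / 34.6 = 739 (existing moment 1.2·734 + 1.9·622 + 8.7·1285 + 6.7·150 = 14247.1) ⇒ x = (25569.4 − 14247.1) / 16.1 ≈ 703.25.

x ≈ 703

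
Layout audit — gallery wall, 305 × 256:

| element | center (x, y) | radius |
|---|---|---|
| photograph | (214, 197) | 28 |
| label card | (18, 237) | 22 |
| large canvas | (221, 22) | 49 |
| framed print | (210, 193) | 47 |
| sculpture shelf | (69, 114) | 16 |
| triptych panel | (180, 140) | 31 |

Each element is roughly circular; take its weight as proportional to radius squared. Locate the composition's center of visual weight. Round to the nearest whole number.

Weights ∝ r²: photograph 28² = 784, label card 22² = 484, large canvas 49² = 2401, framed print 47² = 2209, sculpture shelf 16² = 256, triptych panel 31² = 961; Σw = 7095.
x-moment: 784·214 + 484·18 + 2401·221 + 2209·210 + 256·69 + 961·180 = 1361643; centroid 1361643/7095 ≈ 191.92.
y-moment: 784·197 + 484·237 + 2401·22 + 2209·193 + 256·114 + 961·140 = 912039; centroid 912039/7095 ≈ 128.55.

(192, 129)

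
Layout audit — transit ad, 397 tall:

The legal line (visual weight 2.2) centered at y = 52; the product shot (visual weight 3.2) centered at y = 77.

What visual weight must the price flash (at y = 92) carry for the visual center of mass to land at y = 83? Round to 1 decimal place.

w ≈ 9.7

Fixed elements: Σw = 2.2 + 3.2 = 5.4, Σw·y = 2.2·52 + 3.2·77 = 360.8.
Balance at y = 83 requires (360.8 + w·92) / (5.4 + w) = 83.
Solving: w = (83·5.4 − 360.8) / (92 − 83) = 87.4 / 9 ≈ 9.71.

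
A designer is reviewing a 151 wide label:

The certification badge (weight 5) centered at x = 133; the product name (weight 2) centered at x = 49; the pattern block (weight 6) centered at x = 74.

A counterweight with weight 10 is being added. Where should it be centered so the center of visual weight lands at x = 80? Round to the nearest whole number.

x ≈ 63

After adding the counterweight, total weight = 5 + 2 + 6 + 10 = 23.
x: target moment 23×80 = 1840; current 5·133 + 2·49 + 6·74 = 1207; the counterweight supplies 633, so x = 633/10 ≈ 63.30.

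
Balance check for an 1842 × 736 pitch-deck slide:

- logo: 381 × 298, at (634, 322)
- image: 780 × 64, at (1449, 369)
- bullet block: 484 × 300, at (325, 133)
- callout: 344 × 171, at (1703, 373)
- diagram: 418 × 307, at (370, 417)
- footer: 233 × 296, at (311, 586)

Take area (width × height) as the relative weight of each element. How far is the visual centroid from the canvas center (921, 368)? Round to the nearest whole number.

≈ 284

Areas: logo 381·298 = 113538, image 780·64 = 49920, bullet block 484·300 = 145200, callout 344·171 = 58824, diagram 418·307 = 128326, footer 233·296 = 68968. Total weight = 564776.
x-moment: 113538·634 + 49920·1449 + 145200·325 + 58824·1703 + 128326·370 + 68968·311 = 360614112; centroid 360614112/564776 ≈ 638.51.
y-moment: 113538·322 + 49920·369 + 145200·133 + 58824·373 + 128326·417 + 68968·586 = 190159858; centroid 190159858/564776 ≈ 336.70.
From (921, 368): dx = -282.49, dy = -31.30, so the distance is √(dx²+dy²) ≈ 284.22.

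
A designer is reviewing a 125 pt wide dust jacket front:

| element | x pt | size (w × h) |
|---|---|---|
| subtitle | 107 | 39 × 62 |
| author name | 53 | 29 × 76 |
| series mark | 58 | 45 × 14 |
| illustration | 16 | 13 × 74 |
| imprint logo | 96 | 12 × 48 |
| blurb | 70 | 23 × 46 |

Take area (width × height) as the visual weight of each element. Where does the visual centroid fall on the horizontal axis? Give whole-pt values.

x ≈ 71

Areas → weights: subtitle 39·62 = 2418, author name 29·76 = 2204, series mark 45·14 = 630, illustration 13·74 = 962, imprint logo 12·48 = 576, blurb 23·46 = 1058; Σw = 7848.
x: moment 556826 / weight 7848 ≈ 70.95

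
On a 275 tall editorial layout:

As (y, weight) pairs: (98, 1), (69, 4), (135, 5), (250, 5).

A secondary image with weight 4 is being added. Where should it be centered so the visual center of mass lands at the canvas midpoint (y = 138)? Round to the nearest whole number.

y ≈ 81

With the secondary image, Σw becomes 1 + 4 + 5 + 5 + 4 = 19.
y: target moment 19×138 = 2622; current 1·98 + 4·69 + 5·135 + 5·250 = 2299; the secondary image supplies 323, so y = 323/4 ≈ 80.75.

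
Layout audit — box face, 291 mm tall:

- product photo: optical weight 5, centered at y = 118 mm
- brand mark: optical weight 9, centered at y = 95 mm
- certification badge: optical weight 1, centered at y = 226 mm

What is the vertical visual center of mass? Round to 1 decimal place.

y ≈ 111.4

Σw = 5 + 9 + 1 = 15.
Σw·y = 5·118 + 9·95 + 1·226 = 1671, so ȳ = 1671/15 ≈ 111.40.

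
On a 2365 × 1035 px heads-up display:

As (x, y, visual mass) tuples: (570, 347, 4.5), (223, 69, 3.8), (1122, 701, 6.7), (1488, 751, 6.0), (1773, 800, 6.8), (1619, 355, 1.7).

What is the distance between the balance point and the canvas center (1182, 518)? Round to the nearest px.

≈ 61 px

Weights sum to 4.5 + 3.8 + 6.7 + 6.0 + 6.8 + 1.7 = 29.5.
x: (4.5·570 + 3.8·223 + 6.7·1122 + 6.0·1488 + 6.8·1773 + 1.7·1619) / 29.5 = 34666.5 / 29.5 ≈ 1175.14
y: (4.5·347 + 3.8·69 + 6.7·701 + 6.0·751 + 6.8·800 + 1.7·355) / 29.5 = 17069.9 / 29.5 ≈ 578.64
Offset from (1182, 518): Δx ≈ -6.86, Δy ≈ 60.64; distance = √(Δx² + Δy²) ≈ 61.03.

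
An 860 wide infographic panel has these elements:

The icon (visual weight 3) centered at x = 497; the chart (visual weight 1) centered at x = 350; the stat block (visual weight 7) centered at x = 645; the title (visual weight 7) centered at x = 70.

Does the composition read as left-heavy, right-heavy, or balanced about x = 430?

left-heavy

Weights sum to 3 + 1 + 7 + 7 = 18.
x-moment: 3·497 + 1·350 + 7·645 + 7·70 = 6846; centroid 6846/18 ≈ 380.33.
380.3 lies left of the midline 430, so the layout is left-heavy.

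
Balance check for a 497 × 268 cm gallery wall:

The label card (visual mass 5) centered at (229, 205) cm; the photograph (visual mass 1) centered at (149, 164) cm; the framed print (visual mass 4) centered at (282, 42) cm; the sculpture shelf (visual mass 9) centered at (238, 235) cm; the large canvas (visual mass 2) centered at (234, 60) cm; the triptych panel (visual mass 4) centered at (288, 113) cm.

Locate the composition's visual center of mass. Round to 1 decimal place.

Total weight = 5 + 1 + 4 + 9 + 2 + 4 = 25.
Σw·x = 6184; x̄ = 6184/25 ≈ 247.36.
y: moment 4044 / weight 25 ≈ 161.76

(247.4, 161.8)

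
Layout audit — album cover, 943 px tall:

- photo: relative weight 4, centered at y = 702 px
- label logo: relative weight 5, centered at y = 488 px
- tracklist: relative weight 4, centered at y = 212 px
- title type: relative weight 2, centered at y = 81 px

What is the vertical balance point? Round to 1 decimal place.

Weights sum to 4 + 5 + 4 + 2 = 15.
y-moment: 4·702 + 5·488 + 4·212 + 2·81 = 6258; centroid 6258/15 ≈ 417.20.

y ≈ 417.2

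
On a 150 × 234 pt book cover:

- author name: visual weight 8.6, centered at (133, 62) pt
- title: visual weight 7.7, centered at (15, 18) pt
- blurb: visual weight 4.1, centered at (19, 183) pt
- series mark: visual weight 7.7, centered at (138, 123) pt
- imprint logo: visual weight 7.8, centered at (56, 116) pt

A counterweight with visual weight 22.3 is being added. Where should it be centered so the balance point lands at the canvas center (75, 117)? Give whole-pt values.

(69, 159)

New total weight: (8.6 + 7.7 + 4.1 + 7.7 + 7.8) + 22.3 = 58.2.
x: target moment 58.2×75 = 4365.0; current 8.6·133 + 7.7·15 + 4.1·19 + 7.7·138 + 7.8·56 = 2836.6; the counterweight supplies 1528.4, so x = 1528.4/22.3 ≈ 68.54.
y: target moment 58.2×117 = 6809.4; current 8.6·62 + 7.7·18 + 4.1·183 + 7.7·123 + 7.8·116 = 3274.0; the counterweight supplies 3535.4, so y = 3535.4/22.3 ≈ 158.54.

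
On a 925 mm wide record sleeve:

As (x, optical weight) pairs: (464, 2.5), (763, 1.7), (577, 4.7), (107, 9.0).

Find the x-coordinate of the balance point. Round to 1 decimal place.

Σw = 2.5 + 1.7 + 4.7 + 9.0 = 17.9.
Σw·x = 2.5·464 + 1.7·763 + 4.7·577 + 9.0·107 = 6132.0, so x̄ = 6132.0/17.9 ≈ 342.57.

x ≈ 342.6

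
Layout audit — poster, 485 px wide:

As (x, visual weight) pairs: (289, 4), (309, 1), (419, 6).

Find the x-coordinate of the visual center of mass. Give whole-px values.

Weights sum to 4 + 1 + 6 = 11.
x-moment: 4·289 + 1·309 + 6·419 = 3979; centroid 3979/11 ≈ 361.73.

x ≈ 362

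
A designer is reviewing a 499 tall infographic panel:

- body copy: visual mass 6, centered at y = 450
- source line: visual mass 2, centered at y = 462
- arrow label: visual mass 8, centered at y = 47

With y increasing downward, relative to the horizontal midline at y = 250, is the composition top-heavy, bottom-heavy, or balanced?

balanced

Σw = 6 + 2 + 8 = 16.
y: (6·450 + 2·462 + 8·47) / 16 = 4000 / 16 ≈ 250.00
250.00 = 250 exactly: balanced.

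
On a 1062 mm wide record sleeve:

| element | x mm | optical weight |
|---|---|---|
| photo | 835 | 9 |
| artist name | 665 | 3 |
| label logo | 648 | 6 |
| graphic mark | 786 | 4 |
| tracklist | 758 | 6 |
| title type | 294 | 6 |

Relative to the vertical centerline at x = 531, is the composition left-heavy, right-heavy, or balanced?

right-heavy

Weights sum to 9 + 3 + 6 + 4 + 6 + 6 = 34.
x: (9·835 + 3·665 + 6·648 + 4·786 + 6·758 + 6·294) / 34 = 22854 / 34 ≈ 672.18
672.2 vs midline 531 → right-heavy.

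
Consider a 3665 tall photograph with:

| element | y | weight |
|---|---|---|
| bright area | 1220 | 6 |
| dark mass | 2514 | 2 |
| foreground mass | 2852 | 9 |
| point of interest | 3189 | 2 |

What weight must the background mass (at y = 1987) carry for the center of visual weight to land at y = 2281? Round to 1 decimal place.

Fixed elements: Σw = 6 + 2 + 9 + 2 = 19, Σw·y = 6·1220 + 2·2514 + 9·2852 + 2·3189 = 44394.
Set Σw·y/Σw = 2281: (44394 + 1987w) = 2281·(19 + w).
Rearranging, w·(1987 − 2281) = 2281·19 − 44394 = -1055, so w ≈ -1055/-294 = 3.59.

w ≈ 3.6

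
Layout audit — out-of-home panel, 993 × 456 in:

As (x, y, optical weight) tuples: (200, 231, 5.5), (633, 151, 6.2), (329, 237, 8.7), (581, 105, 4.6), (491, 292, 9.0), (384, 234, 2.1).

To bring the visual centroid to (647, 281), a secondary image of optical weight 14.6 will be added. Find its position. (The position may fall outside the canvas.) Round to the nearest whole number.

New total weight: (5.5 + 6.2 + 8.7 + 4.6 + 9.0 + 2.1) + 14.6 = 50.7.
x: need Σw·x = 50.7·647 = 32802.9. Existing = 5.5·200 + 6.2·633 + 8.7·329 + 4.6·581 + 9.0·491 + 2.1·384 = 15784.9. Remainder 17018.0 / 14.6 ≈ 1165.62.
y: need Σw·y = 50.7·281 = 14246.7. Existing = 5.5·231 + 6.2·151 + 8.7·237 + 4.6·105 + 9.0·292 + 2.1·234 = 7871.0. Remainder 6375.7 / 14.6 ≈ 436.69.

(1166, 437)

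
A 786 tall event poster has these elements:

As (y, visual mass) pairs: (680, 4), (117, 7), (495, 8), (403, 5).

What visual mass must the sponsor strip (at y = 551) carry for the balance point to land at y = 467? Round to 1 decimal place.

Known weights sum to 4 + 7 + 8 + 5 = 24; their moment is 4·680 + 7·117 + 8·495 + 5·403 = 9514.
For the centroid to hit 467: (9514 + w·551) / (24 + w) = 467.
So w = (467·24 − 9514)/(551 − 467) = 1694/84 ≈ 20.17.

w ≈ 20.2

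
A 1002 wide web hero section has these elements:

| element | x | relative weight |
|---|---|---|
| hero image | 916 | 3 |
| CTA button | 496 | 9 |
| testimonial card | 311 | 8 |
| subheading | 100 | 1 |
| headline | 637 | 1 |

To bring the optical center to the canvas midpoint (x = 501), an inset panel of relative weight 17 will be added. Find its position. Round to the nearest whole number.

New total weight: (3 + 9 + 8 + 1 + 1) + 17 = 39.
Along x: (10437 + 17·x) / 39 = 501 (existing moment 3·916 + 9·496 + 8·311 + 1·100 + 1·637 = 10437) ⇒ x = (19539 − 10437) / 17 ≈ 535.41.

x ≈ 535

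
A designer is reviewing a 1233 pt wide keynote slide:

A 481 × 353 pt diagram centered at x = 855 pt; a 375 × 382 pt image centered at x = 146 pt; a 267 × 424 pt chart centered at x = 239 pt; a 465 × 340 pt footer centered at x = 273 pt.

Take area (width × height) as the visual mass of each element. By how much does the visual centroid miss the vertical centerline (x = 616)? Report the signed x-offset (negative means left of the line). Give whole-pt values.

≈ -212 pt

Areas → weights: diagram 481·353 = 169793, image 375·382 = 143250, chart 267·424 = 113208, footer 465·340 = 158100; Σw = 584351.
x-moment: 169793·855 + 143250·146 + 113208·239 + 158100·273 = 236305527; centroid 236305527/584351 ≈ 404.39.
Against x = 616, that's 404.39 − 616 = -211.61.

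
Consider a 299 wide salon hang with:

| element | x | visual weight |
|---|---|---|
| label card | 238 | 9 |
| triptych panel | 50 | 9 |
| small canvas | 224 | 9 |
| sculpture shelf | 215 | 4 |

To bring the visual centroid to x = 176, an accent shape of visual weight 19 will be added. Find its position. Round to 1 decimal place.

With the accent shape, Σw becomes 9 + 9 + 9 + 4 + 19 = 50.
x: target moment 50×176 = 8800; current 9·238 + 9·50 + 9·224 + 4·215 = 5468; the accent shape supplies 3332, so x = 3332/19 ≈ 175.37.

x ≈ 175.4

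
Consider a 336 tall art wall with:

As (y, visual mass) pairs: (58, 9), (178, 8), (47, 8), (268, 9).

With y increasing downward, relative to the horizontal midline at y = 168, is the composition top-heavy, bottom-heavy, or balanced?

Total weight = 9 + 8 + 8 + 9 = 34.
Σw·y = 9·58 + 8·178 + 8·47 + 9·268 = 4734, so ȳ = 4734/34 ≈ 139.24.
Since 139.2 is above (smaller y than) 168, the composition reads top-heavy.

top-heavy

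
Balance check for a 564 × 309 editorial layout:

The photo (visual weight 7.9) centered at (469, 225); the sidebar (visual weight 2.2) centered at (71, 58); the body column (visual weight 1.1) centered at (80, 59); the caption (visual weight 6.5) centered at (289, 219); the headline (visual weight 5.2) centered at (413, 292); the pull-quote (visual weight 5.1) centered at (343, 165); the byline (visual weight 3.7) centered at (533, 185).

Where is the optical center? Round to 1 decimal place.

Σw = 7.9 + 2.2 + 1.1 + 6.5 + 5.2 + 5.1 + 3.7 = 31.7.
x-moment: 7.9·469 + 2.2·71 + 1.1·80 + 6.5·289 + 5.2·413 + 5.1·343 + 3.7·533 = 11696.8; centroid 11696.8/31.7 ≈ 368.98.
y-moment: 7.9·225 + 2.2·58 + 1.1·59 + 6.5·219 + 5.2·292 + 5.1·165 + 3.7·185 = 6437.9; centroid 6437.9/31.7 ≈ 203.09.

(369.0, 203.1)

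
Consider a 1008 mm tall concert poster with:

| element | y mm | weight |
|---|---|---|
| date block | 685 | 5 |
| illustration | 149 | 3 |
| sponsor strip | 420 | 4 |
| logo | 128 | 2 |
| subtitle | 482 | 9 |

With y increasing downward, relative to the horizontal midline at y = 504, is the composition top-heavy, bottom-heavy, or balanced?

top-heavy

Total weight = 5 + 3 + 4 + 2 + 9 = 23.
y: (5·685 + 3·149 + 4·420 + 2·128 + 9·482) / 23 = 10146 / 23 ≈ 441.13
441.1 vs midline 504 → top-heavy.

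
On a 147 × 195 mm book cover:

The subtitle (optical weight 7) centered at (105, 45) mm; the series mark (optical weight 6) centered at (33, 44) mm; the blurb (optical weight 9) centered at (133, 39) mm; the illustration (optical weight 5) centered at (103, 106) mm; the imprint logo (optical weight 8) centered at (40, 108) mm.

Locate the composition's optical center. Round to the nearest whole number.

(85, 66)

Total weight = 7 + 6 + 9 + 5 + 8 = 35.
x-moment: 7·105 + 6·33 + 9·133 + 5·103 + 8·40 = 2965; centroid 2965/35 ≈ 84.71.
y-moment: 7·45 + 6·44 + 9·39 + 5·106 + 8·108 = 2324; centroid 2324/35 ≈ 66.40.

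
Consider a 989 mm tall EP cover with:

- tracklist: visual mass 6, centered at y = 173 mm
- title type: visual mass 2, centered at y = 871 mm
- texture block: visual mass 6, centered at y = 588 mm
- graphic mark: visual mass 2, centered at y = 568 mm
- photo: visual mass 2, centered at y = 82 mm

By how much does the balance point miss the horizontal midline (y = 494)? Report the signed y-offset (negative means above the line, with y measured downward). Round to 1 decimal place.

≈ -71.3 mm

Total weight = 6 + 2 + 6 + 2 + 2 = 18.
y: (6·173 + 2·871 + 6·588 + 2·568 + 2·82) / 18 = 7608 / 18 ≈ 422.67
Against y = 494, that's 422.67 − 494 = -71.33.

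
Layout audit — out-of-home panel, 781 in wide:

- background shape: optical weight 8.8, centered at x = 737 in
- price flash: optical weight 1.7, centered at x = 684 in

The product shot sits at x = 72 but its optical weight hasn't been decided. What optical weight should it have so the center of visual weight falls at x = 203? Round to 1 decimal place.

w ≈ 42.1

Known weights sum to 8.8 + 1.7 = 10.5; their moment is 8.8·737 + 1.7·684 = 7648.4.
Balance at x = 203 requires (7648.4 + w·72) / (10.5 + w) = 203.
Rearranging, w·(72 − 203) = 203·10.5 − 7648.4 = -5516.9, so w ≈ -5516.9/-131 = 42.11.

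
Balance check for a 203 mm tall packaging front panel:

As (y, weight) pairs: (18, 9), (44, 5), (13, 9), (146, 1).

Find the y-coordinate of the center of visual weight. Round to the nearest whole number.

Weights sum to 9 + 5 + 9 + 1 = 24.
y: (9·18 + 5·44 + 9·13 + 1·146) / 24 = 645 / 24 ≈ 26.88

y ≈ 27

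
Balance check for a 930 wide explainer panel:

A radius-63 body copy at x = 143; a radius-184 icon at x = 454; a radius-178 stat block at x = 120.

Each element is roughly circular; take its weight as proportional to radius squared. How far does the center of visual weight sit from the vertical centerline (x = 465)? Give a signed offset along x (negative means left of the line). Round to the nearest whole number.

≈ -181

Weights ∝ r²: body copy 63² = 3969, icon 184² = 33856, stat block 178² = 31684; Σw = 69509.
x: (3969·143 + 33856·454 + 31684·120) / 69509 = 19740271 / 69509 ≈ 284.00
Against x = 465, that's 284.00 − 465 = -181.00.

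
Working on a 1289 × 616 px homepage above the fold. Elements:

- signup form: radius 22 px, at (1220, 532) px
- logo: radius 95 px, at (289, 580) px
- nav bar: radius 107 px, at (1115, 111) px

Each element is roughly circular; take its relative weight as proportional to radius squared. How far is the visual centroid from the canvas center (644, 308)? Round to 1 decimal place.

r² weights: signup form 22² = 484, logo 95² = 9025, nav bar 107² = 11449. Total = 20958.
Σw·x = 484·1220 + 9025·289 + 11449·1115 = 15964340, so x̄ = 15964340/20958 ≈ 761.73.
Σw·y = 484·532 + 9025·580 + 11449·111 = 6762827, so ȳ = 6762827/20958 ≈ 322.68.
Relative to (644, 308): Δ = (117.73, 14.68); |Δ| = √(117.73² + 14.68²) ≈ 118.64.

≈ 118.6 px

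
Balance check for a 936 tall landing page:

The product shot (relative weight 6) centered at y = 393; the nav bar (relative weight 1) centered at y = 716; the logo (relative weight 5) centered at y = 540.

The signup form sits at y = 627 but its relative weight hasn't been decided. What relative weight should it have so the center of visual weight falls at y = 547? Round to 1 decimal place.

w ≈ 9.9

Known weights sum to 6 + 1 + 5 = 12; their moment is 6·393 + 1·716 + 5·540 = 5774.
Balance at y = 547 requires (5774 + w·627) / (12 + w) = 547.
Rearranging, w·(627 − 547) = 547·12 − 5774 = 790, so w ≈ 790/80 = 9.87.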